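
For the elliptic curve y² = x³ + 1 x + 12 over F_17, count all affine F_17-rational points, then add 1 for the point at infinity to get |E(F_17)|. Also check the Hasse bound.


Affine points = {(3, 5), (3, 12), (6, 8), (6, 9), (9, 6), (9, 11), (10, 6), (10, 11), (12, 1), (12, 16), (14, 4), (14, 13), (15, 6), (15, 11)}; affine count = 14; |E(F_17)| = 15.

Discriminant check: Δ ∝ 4a³ + 27b² = 4·1³ + 27·12² = 4·1 + 27·144 ≡ 16 (mod 17). Nonzero ⇒ E is nonsingular.
For each x ∈ F_17, compute rhs = x³ + 1·x + 12 mod 17, then count y ∈ F_17 with y² ≡ rhs.
  x = 0: rhs = 12, matching y values: none (0 points).
  x = 1: rhs = 14, matching y values: none (0 points).
  x = 2: rhs = 5, matching y values: none (0 points).
  x = 3: rhs = 8, matching y values: 5, 12 (2 points).
  x = 4: rhs = 12, matching y values: none (0 points).
  x = 5: rhs = 6, matching y values: none (0 points).
  x = 6: rhs = 13, matching y values: 8, 9 (2 points).
  x = 7: rhs = 5, matching y values: none (0 points).
  x = 8: rhs = 5, matching y values: none (0 points).
  x = 9: rhs = 2, matching y values: 6, 11 (2 points).
  x = 10: rhs = 2, matching y values: 6, 11 (2 points).
  x = 11: rhs = 11, matching y values: none (0 points).
  x = 12: rhs = 1, matching y values: 1, 16 (2 points).
  x = 13: rhs = 12, matching y values: none (0 points).
  x = 14: rhs = 16, matching y values: 4, 13 (2 points).
  x = 15: rhs = 2, matching y values: 6, 11 (2 points).
  x = 16: rhs = 10, matching y values: none (0 points).
Total affine count: 14.
Full point count |E(F_17)| = 14 + 1 = 15.
Hasse bound: |15 − (17+1)| = |-3| = 3 ≤ 2√17 ≈ 8.2462 ✓.


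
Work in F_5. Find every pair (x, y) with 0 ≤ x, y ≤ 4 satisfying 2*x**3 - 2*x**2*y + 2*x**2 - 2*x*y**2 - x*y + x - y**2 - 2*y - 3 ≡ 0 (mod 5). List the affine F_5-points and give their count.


Affine F_5-points: {(1, 2), (1, 3), (2, 4), (3, 3), (4, 4)}; count = 5.

For each of the 25 pairs (x, y) ∈ F_5², evaluate f(x, y) mod 5. Record the zeros.
  x = 0: [0↦2, 1↦4, 2↦4, 3↦2, 4↦3]  zeros at y ∈ ∅
  x = 1: [0↦2, 1↦4, 2↦0, 3↦0, 4↦4]  zeros at y ∈ {2, 3}
  x = 2: [0↦3, 1↦1, 2↦4, 3↦2, 4↦0]  zeros at y ∈ {4}
  x = 3: [0↦2, 1↦2, 2↦3, 3↦0, 4↦3]  zeros at y ∈ {3}
  x = 4: [0↦1, 1↦4, 2↦4, 3↦1, 4↦0]  zeros at y ∈ {4}
Collecting zeros: affine points = {(1, 2), (1, 3), (2, 4), (3, 3), (4, 4)}.
Total count |C(F_5)_aff| = 5.


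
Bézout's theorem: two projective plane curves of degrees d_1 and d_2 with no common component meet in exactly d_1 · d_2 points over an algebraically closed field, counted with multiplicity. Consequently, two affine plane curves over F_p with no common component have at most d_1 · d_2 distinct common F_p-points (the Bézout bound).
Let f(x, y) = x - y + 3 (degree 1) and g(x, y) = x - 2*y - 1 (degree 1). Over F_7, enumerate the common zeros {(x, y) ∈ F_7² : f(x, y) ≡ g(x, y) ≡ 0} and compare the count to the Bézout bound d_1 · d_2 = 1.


Common zeros: {(0, 3)}; count = 1; Bézout bound = 1.

deg(f) = 1, deg(g) = 1, so Bézout bound = 1.
Scan x ∈ F_7. For each x, list the y ∈ F_7 with f(x, y) ≡ 0 and those with g(x, y) ≡ 0 (mod 7); the common zeros in that column are the intersection.
  x = 0: f ≡ 0 at y ∈ {3}; g ≡ 0 at y ∈ {3}; common: {3}.
  x = 1: f ≡ 0 at y ∈ {4}; g ≡ 0 at y ∈ {0}; common: ∅.
  x = 2: f ≡ 0 at y ∈ {5}; g ≡ 0 at y ∈ {4}; common: ∅.
  x = 3: f ≡ 0 at y ∈ {6}; g ≡ 0 at y ∈ {1}; common: ∅.
  x = 4: f ≡ 0 at y ∈ {0}; g ≡ 0 at y ∈ {5}; common: ∅.
  x = 5: f ≡ 0 at y ∈ {1}; g ≡ 0 at y ∈ {2}; common: ∅.
  x = 6: f ≡ 0 at y ∈ {2}; g ≡ 0 at y ∈ {6}; common: ∅.
Collecting: common zeros = {(0, 3)}, so the count is 1.
Comparison with the Bézout bound: 1 ≤ 1 = deg(f)·deg(g), as expected for curves with no common component (the bound is attained).


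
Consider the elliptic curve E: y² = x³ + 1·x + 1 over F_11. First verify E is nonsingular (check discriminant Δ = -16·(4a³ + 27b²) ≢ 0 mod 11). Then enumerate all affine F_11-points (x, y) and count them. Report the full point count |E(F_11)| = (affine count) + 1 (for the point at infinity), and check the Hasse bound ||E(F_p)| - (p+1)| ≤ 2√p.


Affine points = {(0, 1), (0, 10), (1, 5), (1, 6), (2, 0), (3, 3), (3, 8), (4, 5), (4, 6), (6, 5), (6, 6), (8, 2), (8, 9)}; affine count = 13; |E(F_11)| = 14.

Discriminant check: Δ ∝ 4a³ + 27b² = 4·1³ + 27·1² = 4·1 + 27·1 ≡ 9 (mod 11). Nonzero ⇒ E is nonsingular.
For each x ∈ F_11, compute rhs = x³ + 1·x + 1 mod 11, then count y ∈ F_11 with y² ≡ rhs.
  x = 0: rhs = 1, matching y values: 1, 10 (2 points).
  x = 1: rhs = 3, matching y values: 5, 6 (2 points).
  x = 2: rhs = 0, matching y values: 0 (1 points).
  x = 3: rhs = 9, matching y values: 3, 8 (2 points).
  x = 4: rhs = 3, matching y values: 5, 6 (2 points).
  x = 5: rhs = 10, matching y values: none (0 points).
  x = 6: rhs = 3, matching y values: 5, 6 (2 points).
  x = 7: rhs = 10, matching y values: none (0 points).
  x = 8: rhs = 4, matching y values: 2, 9 (2 points).
  x = 9: rhs = 2, matching y values: none (0 points).
  x = 10: rhs = 10, matching y values: none (0 points).
Total affine count: 13.
Full point count |E(F_11)| = 13 + 1 = 14.
Hasse bound: |14 − (11+1)| = |2| = 2 ≤ 2√11 ≈ 6.6332 ✓.


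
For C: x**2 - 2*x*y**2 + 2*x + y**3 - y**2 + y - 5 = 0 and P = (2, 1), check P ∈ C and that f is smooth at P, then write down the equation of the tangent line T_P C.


Tangent line at P: 4*x - 6*y - 2 = 0.

Step 1: f(2, 1) = 0, so P lies on C.
Step 2: partial derivatives
  f_x(x, y) = 2*x - 2*y**2 + 2, f_y(x, y) = -4*x*y + 3*y**2 - 2*y + 1.
  f_x(P) = 4, f_y(P) = -6 (gradient nonzero, so P is smooth).
Step 3: tangent line at P: 4·(x − 2) + -6·(y − 1) = 0.
Expanding: 4*x - 6*y - 2 = 0.


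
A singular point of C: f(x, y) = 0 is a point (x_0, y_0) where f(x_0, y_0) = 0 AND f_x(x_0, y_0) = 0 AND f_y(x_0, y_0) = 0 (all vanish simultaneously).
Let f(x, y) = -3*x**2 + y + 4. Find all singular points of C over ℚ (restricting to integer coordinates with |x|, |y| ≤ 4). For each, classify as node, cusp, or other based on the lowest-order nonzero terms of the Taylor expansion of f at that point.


No singular points in the scanned grid; C is smooth there.

Compute partial derivatives:
  f_x = -6*x.
  f_y = 1.
f_y = 1 is a nonzero constant, so f_y never vanishes: no point (x, y) can satisfy f = f_x = f_y = 0. In particular no (x, y) ∈ {−4, ..., 4}² is singular; the curve is smooth.


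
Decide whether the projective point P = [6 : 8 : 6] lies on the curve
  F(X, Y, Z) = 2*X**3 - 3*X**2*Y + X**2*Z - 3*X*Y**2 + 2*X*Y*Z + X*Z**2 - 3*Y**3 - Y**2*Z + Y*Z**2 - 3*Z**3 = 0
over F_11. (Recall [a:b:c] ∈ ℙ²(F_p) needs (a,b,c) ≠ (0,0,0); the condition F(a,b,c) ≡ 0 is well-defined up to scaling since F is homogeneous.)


F(6,8,6) ≡ 4 (mod 11); P is NOT on the curve.

Evaluate F(6, 8, 6) term-by-term (mod 11).
  2*X**3 ↦ 2·216·1·1 = 432
  -3*X**2*Y ↦ -3·36·8·1 = -864
  X**2*Z ↦ 1·36·1·6 = 216
  -3*X*Y**2 ↦ -3·6·64·1 = -1152
  2*X*Y*Z ↦ 2·6·8·6 = 576
  X*Z**2 ↦ 1·6·1·36 = 216
  -3*Y**3 ↦ -3·1·512·1 = -1536
  -Y**2*Z ↦ -1·1·64·6 = -384
  Y*Z**2 ↦ 1·1·8·36 = 288
  -3*Z**3 ↦ -3·1·1·216 = -648
Sum: F(6, 8, 6) = (432) + (-864) + (216) + (-1152) + (576) + (216) + (-1536) + (-384) + (288) + (-648) = -2856.
Reducing mod 11: -2856 ≡ 4 (mod 11).
Since F(a, b, c) ≡ 4 ≠ 0 (mod 11), P does NOT lie on the curve.


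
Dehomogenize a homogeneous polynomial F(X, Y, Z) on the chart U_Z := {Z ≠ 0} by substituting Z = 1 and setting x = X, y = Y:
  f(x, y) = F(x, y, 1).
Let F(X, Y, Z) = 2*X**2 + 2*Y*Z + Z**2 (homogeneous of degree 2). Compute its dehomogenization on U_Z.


f(x, y) = 2*x**2 + 2*y + 1

On U_Z we set Z = 1. Each monomial c·X^i·Y^j·Z^k in F becomes c·x^i·y^j·1^k = c·x^i·y^j.
Substituting Z = 1: F(X, Y, 1) = 2*x**2 + 2*y + 1.
Note: deg(f) ≤ deg(F) = 2; strict inequality happens when F is divisible by Z (lost terms).


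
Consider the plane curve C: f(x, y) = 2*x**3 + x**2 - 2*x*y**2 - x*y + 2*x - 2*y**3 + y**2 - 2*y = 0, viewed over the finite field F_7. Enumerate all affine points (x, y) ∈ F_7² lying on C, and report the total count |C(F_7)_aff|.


Affine F_7-points: {(0, 0), (1, 2), (2, 4), (4, 4)}; count = 4.

For each of the 49 pairs (x, y) ∈ F_7², evaluate f(x, y) mod 7. Record the zeros.
  x = 0: [0↦0, 1↦4, 2↦5, 3↦5, 4↦6, 5↦3, 6↦5]  zeros at y ∈ {0}
  x = 1: [0↦5, 1↦6, 2↦0, 3↦3, 4↦3, 5↦2, 6↦2]  zeros at y ∈ {2}
  x = 2: [0↦3, 1↦1, 2↦2, 3↦1, 4↦0, 5↦1, 6↦6]  zeros at y ∈ {4}
  x = 3: [0↦6, 1↦1, 2↦2, 3↦4, 4↦2, 5↦5, 6↦1]  zeros at y ∈ ∅
  x = 4: [0↦5, 1↦4, 2↦5, 3↦3, 4↦0, 5↦5, 6↦6]  zeros at y ∈ {4}
  x = 5: [0↦5, 1↦1, 2↦2, 3↦3, 4↦6, 5↦6, 6↦5]  zeros at y ∈ ∅
  x = 6: [0↦4, 1↦4, 2↦5, 3↦2, 4↦4, 5↦6, 6↦3]  zeros at y ∈ ∅
Collecting zeros: affine points = {(0, 0), (1, 2), (2, 4), (4, 4)}.
Total count |C(F_7)_aff| = 4.


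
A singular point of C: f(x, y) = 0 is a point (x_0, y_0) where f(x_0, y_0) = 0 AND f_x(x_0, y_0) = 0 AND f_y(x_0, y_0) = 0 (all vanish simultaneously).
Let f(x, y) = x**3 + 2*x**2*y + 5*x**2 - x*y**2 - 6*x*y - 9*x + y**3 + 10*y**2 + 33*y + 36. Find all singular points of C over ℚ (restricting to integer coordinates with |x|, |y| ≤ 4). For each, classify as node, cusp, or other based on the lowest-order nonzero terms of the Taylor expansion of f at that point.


Singular points: {(0, -3)}; classification: node.

Compute partial derivatives:
  f_x = 3*x**2 + 4*x*y + 10*x - y**2 - 6*y - 9.
  f_y = 2*x**2 - 2*x*y - 6*x + 3*y**2 + 20*y + 33.
Scan x_0 ∈ {−4, ..., 4}. For each x_0, f_y(x_0, y) is a polynomial in y; find its integer roots y ∈ {−4, ..., 4}, then test f_x and f at those candidates.
  x = -4: f_y(-4, y) = 3*y**2 + 28*y + 89; no integer root y with |y| ≤ 4.
  x = -3: f_y(-3, y) = 3*y**2 + 26*y + 69; no integer root y with |y| ≤ 4.
  x = -2: f_y(-2, y) = 3*y**2 + 24*y + 53; no integer root y with |y| ≤ 4.
  x = -1: f_y(-1, y) = 3*y**2 + 22*y + 41; no integer root y with |y| ≤ 4.
  x = 0: f_y(0, y) = 3*y**2 + 20*y + 33; vanishes at y ∈ {-3}. (0, -3): f_x = 0, f = 0 — SINGULAR.
  x = 1: f_y(1, y) = 3*y**2 + 18*y + 29; no integer root y with |y| ≤ 4.
  x = 2: f_y(2, y) = 3*y**2 + 16*y + 29; no integer root y with |y| ≤ 4.
  x = 3: f_y(3, y) = 3*y**2 + 14*y + 33; no integer root y with |y| ≤ 4.
  x = 4: f_y(4, y) = 3*y**2 + 12*y + 41; no integer root y with |y| ≤ 4.
Only singular point on the grid: (0, -3).
Classify: substitute x = 0 + u, y = -3 + v and expand: f = u**3 + 2*u**2*v - u**2 - u*v**2 + v**3 + v**2.
No constant or linear terms (consistent with a singular point). Quadratic part: -u**2 + v**2. Cubic part: u**3 + 2*u**2*v - u*v**2 + v**3.
The quadratic part v**2 - u**2 = (v − u)(v + u) splits into two distinct linear factors, so there are two distinct tangent lines y − -3 = ±(x − 0) — this is a node (ordinary double point).
Classification: node.


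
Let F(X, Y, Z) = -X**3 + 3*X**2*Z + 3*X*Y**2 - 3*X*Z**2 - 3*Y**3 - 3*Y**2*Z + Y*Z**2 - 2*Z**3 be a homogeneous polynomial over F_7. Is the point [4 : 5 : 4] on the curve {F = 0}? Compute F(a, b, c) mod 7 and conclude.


F(4,5,4) ≡ 3 (mod 7); P is NOT on the curve.

Evaluate F(4, 5, 4) term-by-term (mod 7).
  -X**3 ↦ -1·64·1·1 = -64
  3*X**2*Z ↦ 3·16·1·4 = 192
  3*X*Y**2 ↦ 3·4·25·1 = 300
  -3*X*Z**2 ↦ -3·4·1·16 = -192
  -3*Y**3 ↦ -3·1·125·1 = -375
  -3*Y**2*Z ↦ -3·1·25·4 = -300
  Y*Z**2 ↦ 1·1·5·16 = 80
  -2*Z**3 ↦ -2·1·1·64 = -128
Sum: F(4, 5, 4) = (-64) + (192) + (300) + (-192) + (-375) + (-300) + (80) + (-128) = -487.
Reducing mod 7: -487 ≡ 3 (mod 7).
Since F(a, b, c) ≡ 3 ≠ 0 (mod 7), P does NOT lie on the curve.


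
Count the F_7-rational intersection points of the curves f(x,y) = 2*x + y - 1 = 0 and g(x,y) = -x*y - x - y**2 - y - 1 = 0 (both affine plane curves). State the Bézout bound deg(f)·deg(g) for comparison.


Common zeros: ∅; count = 0; Bézout bound = 2.

deg(f) = 1, deg(g) = 2, so Bézout bound = 2.
Scan x ∈ F_7. For each x, list the y ∈ F_7 with f(x, y) ≡ 0 and those with g(x, y) ≡ 0 (mod 7); the common zeros in that column are the intersection.
  x = 0: f ≡ 0 at y ∈ {1}; g ≡ 0 at y ∈ {2, 4}; common: ∅.
  x = 1: f ≡ 0 at y ∈ {6}; g ≡ 0 at y ∈ ∅; common: ∅.
  x = 2: f ≡ 0 at y ∈ {4}; g ≡ 0 at y ∈ {1, 3}; common: ∅.
  x = 3: f ≡ 0 at y ∈ {2}; g ≡ 0 at y ∈ {5}; common: ∅.
  x = 4: f ≡ 0 at y ∈ {0}; g ≡ 0 at y ∈ ∅; common: ∅.
  x = 5: f ≡ 0 at y ∈ {5}; g ≡ 0 at y ∈ ∅; common: ∅.
  x = 6: f ≡ 0 at y ∈ {3}; g ≡ 0 at y ∈ {0}; common: ∅.
Collecting: common zeros = ∅, so the count is 0.
Comparison with the Bézout bound: 0 ≤ 2 = deg(f)·deg(g), as expected for curves with no common component (the affine F_7-count falls short of the bound because intersections may lie at infinity, over extension fields, or carry multiplicity).


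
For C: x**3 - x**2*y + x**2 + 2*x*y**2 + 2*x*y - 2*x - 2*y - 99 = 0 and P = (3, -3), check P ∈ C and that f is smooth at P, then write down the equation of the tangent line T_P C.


Tangent line at P: 61*x - 41*y - 306 = 0.

Step 1: f(3, -3) = 0, so P lies on C.
Step 2: partial derivatives
  f_x(x, y) = 3*x**2 - 2*x*y + 2*x + 2*y**2 + 2*y - 2, f_y(x, y) = -x**2 + 4*x*y + 2*x - 2.
  f_x(P) = 61, f_y(P) = -41 (gradient nonzero, so P is smooth).
Step 3: tangent line at P: 61·(x − 3) + -41·(y − -3) = 0.
Expanding: 61*x - 41*y - 306 = 0.


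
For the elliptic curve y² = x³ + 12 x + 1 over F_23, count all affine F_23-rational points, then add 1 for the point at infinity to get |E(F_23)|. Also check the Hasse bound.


Affine points = {(0, 1), (0, 22), (3, 8), (3, 15), (5, 5), (5, 18), (6, 6), (6, 17), (13, 10), (13, 13), (17, 9), (17, 14), (18, 0), (19, 2), (19, 21)}; affine count = 15; |E(F_23)| = 16.

Discriminant check: Δ ∝ 4a³ + 27b² = 4·12³ + 27·1² = 4·1728 + 27·1 ≡ 16 (mod 23). Nonzero ⇒ E is nonsingular.
For each x ∈ F_23, compute rhs = x³ + 12·x + 1 mod 23, then count y ∈ F_23 with y² ≡ rhs.
  x = 0: rhs = 1, matching y values: 1, 22 (2 points).
  x = 1: rhs = 14, matching y values: none (0 points).
  x = 2: rhs = 10, matching y values: none (0 points).
  x = 3: rhs = 18, matching y values: 8, 15 (2 points).
  x = 4: rhs = 21, matching y values: none (0 points).
  x = 5: rhs = 2, matching y values: 5, 18 (2 points).
  x = 6: rhs = 13, matching y values: 6, 17 (2 points).
  x = 7: rhs = 14, matching y values: none (0 points).
  x = 8: rhs = 11, matching y values: none (0 points).
  x = 9: rhs = 10, matching y values: none (0 points).
  x = 10: rhs = 17, matching y values: none (0 points).
  x = 11: rhs = 15, matching y values: none (0 points).
  x = 12: rhs = 10, matching y values: none (0 points).
  x = 13: rhs = 8, matching y values: 10, 13 (2 points).
  x = 14: rhs = 15, matching y values: none (0 points).
  x = 15: rhs = 14, matching y values: none (0 points).
  x = 16: rhs = 11, matching y values: none (0 points).
  x = 17: rhs = 12, matching y values: 9, 14 (2 points).
  x = 18: rhs = 0, matching y values: 0 (1 points).
  x = 19: rhs = 4, matching y values: 2, 21 (2 points).
  x = 20: rhs = 7, matching y values: none (0 points).
  x = 21: rhs = 15, matching y values: none (0 points).
  x = 22: rhs = 11, matching y values: none (0 points).
Total affine count: 15.
Full point count |E(F_23)| = 15 + 1 = 16.
Hasse bound: |16 − (23+1)| = |-8| = 8 ≤ 2√23 ≈ 9.5917 ✓.


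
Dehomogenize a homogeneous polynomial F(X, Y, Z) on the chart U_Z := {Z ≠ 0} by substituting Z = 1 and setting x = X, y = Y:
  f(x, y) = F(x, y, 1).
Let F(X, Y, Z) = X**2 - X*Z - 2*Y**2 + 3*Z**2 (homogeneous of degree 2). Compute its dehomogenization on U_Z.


f(x, y) = x**2 - x - 2*y**2 + 3

On U_Z we set Z = 1. Each monomial c·X^i·Y^j·Z^k in F becomes c·x^i·y^j·1^k = c·x^i·y^j.
Substituting Z = 1: F(X, Y, 1) = x**2 - x - 2*y**2 + 3.
Note: deg(f) ≤ deg(F) = 2; strict inequality happens when F is divisible by Z (lost terms).


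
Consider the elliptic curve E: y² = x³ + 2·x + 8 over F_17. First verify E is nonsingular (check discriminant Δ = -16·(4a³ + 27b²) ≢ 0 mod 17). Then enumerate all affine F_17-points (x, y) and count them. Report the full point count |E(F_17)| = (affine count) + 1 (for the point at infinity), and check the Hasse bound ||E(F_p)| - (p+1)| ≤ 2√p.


Affine points = {(0, 5), (0, 12), (6, 7), (6, 10), (7, 5), (7, 12), (8, 3), (8, 14), (10, 5), (10, 12), (11, 1), (11, 16), (12, 3), (12, 14), (13, 2), (13, 15), (14, 3), (14, 14), (15, 8), (15, 9)}; affine count = 20; |E(F_17)| = 21.

Discriminant check: Δ ∝ 4a³ + 27b² = 4·2³ + 27·8² = 4·8 + 27·64 ≡ 9 (mod 17). Nonzero ⇒ E is nonsingular.
For each x ∈ F_17, compute rhs = x³ + 2·x + 8 mod 17, then count y ∈ F_17 with y² ≡ rhs.
  x = 0: rhs = 8, matching y values: 5, 12 (2 points).
  x = 1: rhs = 11, matching y values: none (0 points).
  x = 2: rhs = 3, matching y values: none (0 points).
  x = 3: rhs = 7, matching y values: none (0 points).
  x = 4: rhs = 12, matching y values: none (0 points).
  x = 5: rhs = 7, matching y values: none (0 points).
  x = 6: rhs = 15, matching y values: 7, 10 (2 points).
  x = 7: rhs = 8, matching y values: 5, 12 (2 points).
  x = 8: rhs = 9, matching y values: 3, 14 (2 points).
  x = 9: rhs = 7, matching y values: none (0 points).
  x = 10: rhs = 8, matching y values: 5, 12 (2 points).
  x = 11: rhs = 1, matching y values: 1, 16 (2 points).
  x = 12: rhs = 9, matching y values: 3, 14 (2 points).
  x = 13: rhs = 4, matching y values: 2, 15 (2 points).
  x = 14: rhs = 9, matching y values: 3, 14 (2 points).
  x = 15: rhs = 13, matching y values: 8, 9 (2 points).
  x = 16: rhs = 5, matching y values: none (0 points).
Total affine count: 20.
Full point count |E(F_17)| = 20 + 1 = 21.
Hasse bound: |21 − (17+1)| = |3| = 3 ≤ 2√17 ≈ 8.2462 ✓.


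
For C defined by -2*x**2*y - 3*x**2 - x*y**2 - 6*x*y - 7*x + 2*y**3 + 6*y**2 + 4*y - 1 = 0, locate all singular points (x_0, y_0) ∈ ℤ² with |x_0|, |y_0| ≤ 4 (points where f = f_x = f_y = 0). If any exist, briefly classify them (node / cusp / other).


Singular points: {(-1, -1)}; classification: node.

Compute partial derivatives:
  f_x = -4*x*y - 6*x - y**2 - 6*y - 7.
  f_y = -2*x**2 - 2*x*y - 6*x + 6*y**2 + 12*y + 4.
Scan x_0 ∈ {−4, ..., 4}. For each x_0, f_y(x_0, y) is a polynomial in y; find its integer roots y ∈ {−4, ..., 4}, then test f_x and f at those candidates.
  x = -4: f_y(-4, y) = 6*y**2 + 20*y - 4; no integer root y with |y| ≤ 4.
  x = -3: f_y(-3, y) = 6*y**2 + 18*y + 4; no integer root y with |y| ≤ 4.
  x = -2: f_y(-2, y) = 6*y**2 + 16*y + 8; vanishes at y ∈ {-2}. (-2, -2): f_x = -3 ≠ 0.
  x = -1: f_y(-1, y) = 6*y**2 + 14*y + 8; vanishes at y ∈ {-1}. (-1, -1): f_x = 0, f = 0 — SINGULAR.
  x = 0: f_y(0, y) = 6*y**2 + 12*y + 4; no integer root y with |y| ≤ 4.
  x = 1: f_y(1, y) = 6*y**2 + 10*y - 4; vanishes at y ∈ {-2}. (1, -2): f_x = 3 ≠ 0.
  x = 2: f_y(2, y) = 6*y**2 + 8*y - 16; no integer root y with |y| ≤ 4.
  x = 3: f_y(3, y) = 6*y**2 + 6*y - 32; no integer root y with |y| ≤ 4.
  x = 4: f_y(4, y) = 6*y**2 + 4*y - 52; no integer root y with |y| ≤ 4.
Only singular point on the grid: (-1, -1).
Classify: substitute x = -1 + u, y = -1 + v and expand: f = -2*u**2*v - u**2 - u*v**2 + 2*v**3 + v**2.
No constant or linear terms (consistent with a singular point). Quadratic part: -u**2 + v**2. Cubic part: -2*u**2*v - u*v**2 + 2*v**3.
The quadratic part v**2 - u**2 = (v − u)(v + u) splits into two distinct linear factors, so there are two distinct tangent lines y − -1 = ±(x − -1) — this is a node (ordinary double point).
Classification: node.


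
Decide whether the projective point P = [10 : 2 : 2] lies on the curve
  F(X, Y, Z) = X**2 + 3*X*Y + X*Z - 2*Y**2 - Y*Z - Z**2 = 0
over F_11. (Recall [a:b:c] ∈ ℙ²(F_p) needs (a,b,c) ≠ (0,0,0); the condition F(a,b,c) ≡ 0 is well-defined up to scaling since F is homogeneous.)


F(10,2,2) ≡ 10 (mod 11); P is NOT on the curve.

Evaluate F(10, 2, 2) term-by-term (mod 11).
  X**2 ↦ 1·100·1·1 = 100
  3*X*Y ↦ 3·10·2·1 = 60
  X*Z ↦ 1·10·1·2 = 20
  -2*Y**2 ↦ -2·1·4·1 = -8
  -Y*Z ↦ -1·1·2·2 = -4
  -Z**2 ↦ -1·1·1·4 = -4
Sum: F(10, 2, 2) = (100) + (60) + (20) + (-8) + (-4) + (-4) = 164.
Reducing mod 11: 164 ≡ 10 (mod 11).
Since F(a, b, c) ≡ 10 ≠ 0 (mod 11), P does NOT lie on the curve.


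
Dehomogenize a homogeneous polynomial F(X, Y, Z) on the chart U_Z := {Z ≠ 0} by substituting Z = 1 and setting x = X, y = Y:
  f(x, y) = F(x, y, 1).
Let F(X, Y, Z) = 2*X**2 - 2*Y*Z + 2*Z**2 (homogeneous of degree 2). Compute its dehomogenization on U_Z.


f(x, y) = 2*x**2 - 2*y + 2

On U_Z we set Z = 1. Each monomial c·X^i·Y^j·Z^k in F becomes c·x^i·y^j·1^k = c·x^i·y^j.
Substituting Z = 1: F(X, Y, 1) = 2*x**2 - 2*y + 2.
Note: deg(f) ≤ deg(F) = 2; strict inequality happens when F is divisible by Z (lost terms).


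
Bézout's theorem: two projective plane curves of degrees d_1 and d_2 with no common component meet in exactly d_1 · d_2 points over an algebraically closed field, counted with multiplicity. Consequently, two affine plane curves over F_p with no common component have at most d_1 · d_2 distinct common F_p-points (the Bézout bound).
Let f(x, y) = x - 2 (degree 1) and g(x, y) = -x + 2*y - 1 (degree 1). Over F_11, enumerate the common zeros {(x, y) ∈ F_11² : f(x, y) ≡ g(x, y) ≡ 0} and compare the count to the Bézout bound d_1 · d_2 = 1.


Common zeros: {(2, 7)}; count = 1; Bézout bound = 1.

deg(f) = 1, deg(g) = 1, so Bézout bound = 1.
Scan x ∈ F_11. For each x, list the y ∈ F_11 with f(x, y) ≡ 0 and those with g(x, y) ≡ 0 (mod 11); the common zeros in that column are the intersection.
  x = 0: f ≡ 0 at y ∈ ∅; g ≡ 0 at y ∈ {6}; common: ∅.
  x = 1: f ≡ 0 at y ∈ ∅; g ≡ 0 at y ∈ {1}; common: ∅.
  x = 2: f ≡ 0 at y ∈ {0, 1, 2, 3, 4, 5, 6, 7, 8, 9, 10}; g ≡ 0 at y ∈ {7}; common: {7}.
  x = 3: f ≡ 0 at y ∈ ∅; g ≡ 0 at y ∈ {2}; common: ∅.
  x = 4: f ≡ 0 at y ∈ ∅; g ≡ 0 at y ∈ {8}; common: ∅.
  x = 5: f ≡ 0 at y ∈ ∅; g ≡ 0 at y ∈ {3}; common: ∅.
  x = 6: f ≡ 0 at y ∈ ∅; g ≡ 0 at y ∈ {9}; common: ∅.
  x = 7: f ≡ 0 at y ∈ ∅; g ≡ 0 at y ∈ {4}; common: ∅.
  x = 8: f ≡ 0 at y ∈ ∅; g ≡ 0 at y ∈ {10}; common: ∅.
  x = 9: f ≡ 0 at y ∈ ∅; g ≡ 0 at y ∈ {5}; common: ∅.
  x = 10: f ≡ 0 at y ∈ ∅; g ≡ 0 at y ∈ {0}; common: ∅.
Collecting: common zeros = {(2, 7)}, so the count is 1.
Comparison with the Bézout bound: 1 ≤ 1 = deg(f)·deg(g), as expected for curves with no common component (the bound is attained).


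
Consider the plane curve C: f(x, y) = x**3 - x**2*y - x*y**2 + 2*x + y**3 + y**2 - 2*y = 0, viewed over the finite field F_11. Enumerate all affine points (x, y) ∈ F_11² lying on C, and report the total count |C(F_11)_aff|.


Affine F_11-points: {(0, 0), (0, 1), (0, 9), (1, 4), (2, 7), (3, 0), (3, 2), (4, 9), (5, 9), (7, 4), (7, 5), (7, 8), (8, 0), (8, 7), (10, 3)}; count = 15.

For each of the 121 pairs (x, y) ∈ F_11², evaluate f(x, y) mod 11. Record the zeros.
  x = 0: [0↦0, 1↦0, 2↦8, 3↦8, 4↦6, 5↦8, 6↦9, 7↦4, 8↦10, 9↦0, 10↦2]  zeros at y ∈ {0, 1, 9}
  x = 1: [0↦3, 1↦1, 2↦5, 3↦10, 4↦0, 5↦3, 6↦3, 7↦6, 8↦7, 9↦1, 10↦5]  zeros at y ∈ {4}
  x = 2: [0↦1, 1↦6, 2↦4, 3↦1, 4↦3, 5↦5, 6↦2, 7↦0, 8↦5, 9↦1, 10↦5]  zeros at y ∈ {7}
  x = 3: [0↦0, 1↦10, 2↦0, 3↦9, 4↦10, 5↦9, 6↦1, 7↦3, 8↦10, 9↦6, 10↦8]  zeros at y ∈ {0, 2}
  x = 4: [0↦6, 1↦8, 2↦10, 3↦7, 4↦5, 5↦10, 6↦6, 7↦10, 8↦6, 9↦0, 10↦9]  zeros at y ∈ {9}
  x = 5: [0↦3, 1↦6, 2↦7, 3↦1, 4↦5, 5↦3, 6↦1, 7↦5, 8↦10, 9↦0, 10↦3]  zeros at y ∈ {9}
  x = 6: [0↦8, 1↦10, 2↦8, 3↦8, 4↦5, 5↦5, 6↦3, 7↦5, 8↦6, 9↦1, 10↦7]  zeros at y ∈ ∅
  x = 7: [0↦5, 1↦4, 2↦8, 3↦1, 4↦0, 5↦0, 6↦7, 7↦5, 8↦0, 9↦9, 10↦5]  zeros at y ∈ {4, 5, 8}
  x = 8: [0↦0, 1↦5, 2↦2, 3↦8, 4↦7, 5↦5, 6↦8, 7↦0, 8↦9, 9↦8, 10↦3]  zeros at y ∈ {0, 7}
  x = 9: [0↦10, 1↦8, 2↦7, 3↦2, 4↦10, 5↦4, 6↦1, 7↦7, 8↦6, 9↦4, 10↦7]  zeros at y ∈ ∅
  x = 10: [0↦8, 1↦8, 2↦7, 3↦0, 4↦4, 5↦3, 6↦3, 7↦10, 8↦8, 9↦3, 10↦1]  zeros at y ∈ {3}
Collecting zeros: affine points = {(0, 0), (0, 1), (0, 9), (1, 4), (2, 7), (3, 0), (3, 2), (4, 9), (5, 9), (7, 4), (7, 5), (7, 8), (8, 0), (8, 7), (10, 3)}.
Total count |C(F_11)_aff| = 15.


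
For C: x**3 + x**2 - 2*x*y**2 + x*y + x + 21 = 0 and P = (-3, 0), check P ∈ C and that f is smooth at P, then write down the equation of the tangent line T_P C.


Tangent line at P: 22*x - 3*y + 66 = 0.

Step 1: f(-3, 0) = 0, so P lies on C.
Step 2: partial derivatives
  f_x(x, y) = 3*x**2 + 2*x - 2*y**2 + y + 1, f_y(x, y) = -4*x*y + x.
  f_x(P) = 22, f_y(P) = -3 (gradient nonzero, so P is smooth).
Step 3: tangent line at P: 22·(x − -3) + -3·(y − 0) = 0.
Expanding: 22*x - 3*y + 66 = 0.


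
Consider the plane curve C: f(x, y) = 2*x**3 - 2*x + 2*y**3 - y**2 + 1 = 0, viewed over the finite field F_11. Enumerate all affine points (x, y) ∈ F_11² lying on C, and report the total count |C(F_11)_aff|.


Affine F_11-points: {(0, 7), (1, 7), (4, 0), (4, 6), (5, 1), (5, 2), (5, 3), (6, 10), (8, 8), (9, 0), (9, 6), (10, 7)}; count = 12.

For each of the 121 pairs (x, y) ∈ F_11², evaluate f(x, y) mod 11. Record the zeros.
  x = 0: [0↦1, 1↦2, 2↦2, 3↦2, 4↦3, 5↦6, 6↦1, 7↦0, 8↦4, 9↦3, 10↦9]  zeros at y ∈ {7}
  x = 1: [0↦1, 1↦2, 2↦2, 3↦2, 4↦3, 5↦6, 6↦1, 7↦0, 8↦4, 9↦3, 10↦9]  zeros at y ∈ {7}
  x = 2: [0↦2, 1↦3, 2↦3, 3↦3, 4↦4, 5↦7, 6↦2, 7↦1, 8↦5, 9↦4, 10↦10]  zeros at y ∈ ∅
  x = 3: [0↦5, 1↦6, 2↦6, 3↦6, 4↦7, 5↦10, 6↦5, 7↦4, 8↦8, 9↦7, 10↦2]  zeros at y ∈ ∅
  x = 4: [0↦0, 1↦1, 2↦1, 3↦1, 4↦2, 5↦5, 6↦0, 7↦10, 8↦3, 9↦2, 10↦8]  zeros at y ∈ {0, 6}
  x = 5: [0↦10, 1↦0, 2↦0, 3↦0, 4↦1, 5↦4, 6↦10, 7↦9, 8↦2, 9↦1, 10↦7]  zeros at y ∈ {1, 2, 3}
  x = 6: [0↦3, 1↦4, 2↦4, 3↦4, 4↦5, 5↦8, 6↦3, 7↦2, 8↦6, 9↦5, 10↦0]  zeros at y ∈ {10}
  x = 7: [0↦2, 1↦3, 2↦3, 3↦3, 4↦4, 5↦7, 6↦2, 7↦1, 8↦5, 9↦4, 10↦10]  zeros at y ∈ ∅
  x = 8: [0↦8, 1↦9, 2↦9, 3↦9, 4↦10, 5↦2, 6↦8, 7↦7, 8↦0, 9↦10, 10↦5]  zeros at y ∈ {8}
  x = 9: [0↦0, 1↦1, 2↦1, 3↦1, 4↦2, 5↦5, 6↦0, 7↦10, 8↦3, 9↦2, 10↦8]  zeros at y ∈ {0, 6}
  x = 10: [0↦1, 1↦2, 2↦2, 3↦2, 4↦3, 5↦6, 6↦1, 7↦0, 8↦4, 9↦3, 10↦9]  zeros at y ∈ {7}
Collecting zeros: affine points = {(0, 7), (1, 7), (4, 0), (4, 6), (5, 1), (5, 2), (5, 3), (6, 10), (8, 8), (9, 0), (9, 6), (10, 7)}.
Total count |C(F_11)_aff| = 12.


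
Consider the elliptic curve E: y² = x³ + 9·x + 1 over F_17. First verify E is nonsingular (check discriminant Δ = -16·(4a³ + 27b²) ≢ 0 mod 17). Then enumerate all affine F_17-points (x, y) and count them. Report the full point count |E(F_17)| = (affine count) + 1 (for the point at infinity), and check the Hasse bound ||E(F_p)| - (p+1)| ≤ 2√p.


Affine points = {(0, 1), (0, 16), (3, 2), (3, 15), (4, 4), (4, 13), (5, 1), (5, 16), (6, 4), (6, 13), (7, 4), (7, 13), (12, 1), (12, 16), (14, 7), (14, 10), (15, 3), (15, 14), (16, 5), (16, 12)}; affine count = 20; |E(F_17)| = 21.

Discriminant check: Δ ∝ 4a³ + 27b² = 4·9³ + 27·1² = 4·729 + 27·1 ≡ 2 (mod 17). Nonzero ⇒ E is nonsingular.
For each x ∈ F_17, compute rhs = x³ + 9·x + 1 mod 17, then count y ∈ F_17 with y² ≡ rhs.
  x = 0: rhs = 1, matching y values: 1, 16 (2 points).
  x = 1: rhs = 11, matching y values: none (0 points).
  x = 2: rhs = 10, matching y values: none (0 points).
  x = 3: rhs = 4, matching y values: 2, 15 (2 points).
  x = 4: rhs = 16, matching y values: 4, 13 (2 points).
  x = 5: rhs = 1, matching y values: 1, 16 (2 points).
  x = 6: rhs = 16, matching y values: 4, 13 (2 points).
  x = 7: rhs = 16, matching y values: 4, 13 (2 points).
  x = 8: rhs = 7, matching y values: none (0 points).
  x = 9: rhs = 12, matching y values: none (0 points).
  x = 10: rhs = 3, matching y values: none (0 points).
  x = 11: rhs = 3, matching y values: none (0 points).
  x = 12: rhs = 1, matching y values: 1, 16 (2 points).
  x = 13: rhs = 3, matching y values: none (0 points).
  x = 14: rhs = 15, matching y values: 7, 10 (2 points).
  x = 15: rhs = 9, matching y values: 3, 14 (2 points).
  x = 16: rhs = 8, matching y values: 5, 12 (2 points).
Total affine count: 20.
Full point count |E(F_17)| = 20 + 1 = 21.
Hasse bound: |21 − (17+1)| = |3| = 3 ≤ 2√17 ≈ 8.2462 ✓.


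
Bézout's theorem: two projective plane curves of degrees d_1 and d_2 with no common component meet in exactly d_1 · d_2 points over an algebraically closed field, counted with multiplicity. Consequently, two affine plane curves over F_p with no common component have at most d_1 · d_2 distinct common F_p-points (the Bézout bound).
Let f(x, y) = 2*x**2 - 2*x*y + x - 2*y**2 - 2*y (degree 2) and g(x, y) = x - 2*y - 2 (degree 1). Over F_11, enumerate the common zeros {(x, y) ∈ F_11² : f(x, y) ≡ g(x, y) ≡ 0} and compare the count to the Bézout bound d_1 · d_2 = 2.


Common zeros: {(0, 10), (3, 6)}; count = 2; Bézout bound = 2.

deg(f) = 2, deg(g) = 1, so Bézout bound = 2.
Scan x ∈ F_11. For each x, list the y ∈ F_11 with f(x, y) ≡ 0 and those with g(x, y) ≡ 0 (mod 11); the common zeros in that column are the intersection.
  x = 0: f ≡ 0 at y ∈ {0, 10}; g ≡ 0 at y ∈ {10}; common: {10}.
  x = 1: f ≡ 0 at y ∈ ∅; g ≡ 0 at y ∈ {5}; common: ∅.
  x = 2: f ≡ 0 at y ∈ ∅; g ≡ 0 at y ∈ {0}; common: ∅.
  x = 3: f ≡ 0 at y ∈ {1, 6}; g ≡ 0 at y ∈ {6}; common: {6}.
  x = 4: f ≡ 0 at y ∈ {7, 10}; g ≡ 0 at y ∈ {1}; common: ∅.
  x = 5: f ≡ 0 at y ∈ {0, 5}; g ≡ 0 at y ∈ {7}; common: ∅.
  x = 6: f ≡ 0 at y ∈ ∅; g ≡ 0 at y ∈ {2}; common: ∅.
  x = 7: f ≡ 0 at y ∈ ∅; g ≡ 0 at y ∈ {8}; common: ∅.
  x = 8: f ≡ 0 at y ∈ {6, 7}; g ≡ 0 at y ∈ {3}; common: ∅.
  x = 9: f ≡ 0 at y ∈ ∅; g ≡ 0 at y ∈ {9}; common: ∅.
  x = 10: f ≡ 0 at y ∈ ∅; g ≡ 0 at y ∈ {4}; common: ∅.
Collecting: common zeros = {(0, 10), (3, 6)}, so the count is 2.
Comparison with the Bézout bound: 2 ≤ 2 = deg(f)·deg(g), as expected for curves with no common component (the bound is attained).


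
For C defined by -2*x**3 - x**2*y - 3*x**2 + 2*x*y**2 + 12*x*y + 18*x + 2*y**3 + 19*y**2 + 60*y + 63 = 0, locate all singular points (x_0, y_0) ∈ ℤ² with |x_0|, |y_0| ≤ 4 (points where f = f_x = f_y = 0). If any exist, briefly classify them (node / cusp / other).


Singular points: {(0, -3)}; classification: cusp.

Compute partial derivatives:
  f_x = -6*x**2 - 2*x*y - 6*x + 2*y**2 + 12*y + 18.
  f_y = -x**2 + 4*x*y + 12*x + 6*y**2 + 38*y + 60.
Scan x_0 ∈ {−4, ..., 4}. For each x_0, f_y(x_0, y) is a polynomial in y; find its integer roots y ∈ {−4, ..., 4}, then test f_x and f at those candidates.
  x = -4: f_y(-4, y) = 6*y**2 + 22*y - 4; no integer root y with |y| ≤ 4.
  x = -3: f_y(-3, y) = 6*y**2 + 26*y + 15; no integer root y with |y| ≤ 4.
  x = -2: f_y(-2, y) = 6*y**2 + 30*y + 32; no integer root y with |y| ≤ 4.
  x = -1: f_y(-1, y) = 6*y**2 + 34*y + 47; no integer root y with |y| ≤ 4.
  x = 0: f_y(0, y) = 6*y**2 + 38*y + 60; vanishes at y ∈ {-3}. (0, -3): f_x = 0, f = 0 — SINGULAR.
  x = 1: f_y(1, y) = 6*y**2 + 42*y + 71; no integer root y with |y| ≤ 4.
  x = 2: f_y(2, y) = 6*y**2 + 46*y + 80; no integer root y with |y| ≤ 4.
  x = 3: f_y(3, y) = 6*y**2 + 50*y + 87; no integer root y with |y| ≤ 4.
  x = 4: f_y(4, y) = 6*y**2 + 54*y + 92; no integer root y with |y| ≤ 4.
Only singular point on the grid: (0, -3).
Classify: substitute x = 0 + u, y = -3 + v and expand: f = -2*u**3 - u**2*v + 2*u*v**2 + 2*v**3 + v**2.
No constant or linear terms (consistent with a singular point). Quadratic part: v**2. Cubic part: -2*u**3 - u**2*v + 2*u*v**2 + 2*v**3.
The quadratic part v**2 is a perfect square, so there is a single (double) tangent line v = 0, i.e. y = -3. Restricting the cubic part to that line (v = 0) leaves -2*u**3 ≠ 0, so f is not divisible by v and the branch is v² ≈ 2*u**3 to lowest order — this is a cusp.
Classification: cusp.


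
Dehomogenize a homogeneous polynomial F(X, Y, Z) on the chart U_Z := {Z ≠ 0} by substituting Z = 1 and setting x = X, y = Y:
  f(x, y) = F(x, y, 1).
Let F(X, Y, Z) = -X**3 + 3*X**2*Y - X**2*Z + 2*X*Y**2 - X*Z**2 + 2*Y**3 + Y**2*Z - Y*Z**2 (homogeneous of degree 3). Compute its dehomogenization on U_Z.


f(x, y) = -x**3 + 3*x**2*y - x**2 + 2*x*y**2 - x + 2*y**3 + y**2 - y

On U_Z we set Z = 1. Each monomial c·X^i·Y^j·Z^k in F becomes c·x^i·y^j·1^k = c·x^i·y^j.
Substituting Z = 1: F(X, Y, 1) = -x**3 + 3*x**2*y - x**2 + 2*x*y**2 - x + 2*y**3 + y**2 - y.
Note: deg(f) ≤ deg(F) = 3; strict inequality happens when F is divisible by Z (lost terms).


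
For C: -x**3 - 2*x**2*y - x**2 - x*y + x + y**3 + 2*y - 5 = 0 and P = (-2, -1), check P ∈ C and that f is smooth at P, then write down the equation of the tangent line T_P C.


Tangent line at P: -14*x - y - 29 = 0.

Step 1: f(-2, -1) = 0, so P lies on C.
Step 2: partial derivatives
  f_x(x, y) = -3*x**2 - 4*x*y - 2*x - y + 1, f_y(x, y) = -2*x**2 - x + 3*y**2 + 2.
  f_x(P) = -14, f_y(P) = -1 (gradient nonzero, so P is smooth).
Step 3: tangent line at P: -14·(x − -2) + -1·(y − -1) = 0.
Expanding: -14*x - y - 29 = 0.


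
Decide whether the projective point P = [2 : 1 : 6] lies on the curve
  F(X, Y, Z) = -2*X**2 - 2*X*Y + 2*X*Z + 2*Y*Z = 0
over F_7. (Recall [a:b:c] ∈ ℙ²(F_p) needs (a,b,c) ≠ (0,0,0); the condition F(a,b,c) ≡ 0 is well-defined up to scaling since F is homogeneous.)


F(2,1,6) ≡ 3 (mod 7); P is NOT on the curve.

Evaluate F(2, 1, 6) term-by-term (mod 7).
  -2*X**2 ↦ -2·4·1·1 = -8
  -2*X*Y ↦ -2·2·1·1 = -4
  2*X*Z ↦ 2·2·1·6 = 24
  2*Y*Z ↦ 2·1·1·6 = 12
Sum: F(2, 1, 6) = (-8) + (-4) + (24) + (12) = 24.
Reducing mod 7: 24 ≡ 3 (mod 7).
Since F(a, b, c) ≡ 3 ≠ 0 (mod 7), P does NOT lie on the curve.


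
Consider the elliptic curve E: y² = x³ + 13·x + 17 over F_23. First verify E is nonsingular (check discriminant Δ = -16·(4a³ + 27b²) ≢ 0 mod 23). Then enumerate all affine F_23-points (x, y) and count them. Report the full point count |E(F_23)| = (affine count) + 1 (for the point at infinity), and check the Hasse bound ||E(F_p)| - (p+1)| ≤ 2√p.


Affine points = {(1, 10), (1, 13), (4, 8), (4, 15), (5, 0), (6, 9), (6, 14), (8, 9), (8, 14), (9, 9), (9, 14), (19, 4), (19, 19), (21, 11), (21, 12), (22, 7), (22, 16)}; affine count = 17; |E(F_23)| = 18.

Discriminant check: Δ ∝ 4a³ + 27b² = 4·13³ + 27·17² = 4·2197 + 27·289 ≡ 8 (mod 23). Nonzero ⇒ E is nonsingular.
For each x ∈ F_23, compute rhs = x³ + 13·x + 17 mod 23, then count y ∈ F_23 with y² ≡ rhs.
  x = 0: rhs = 17, matching y values: none (0 points).
  x = 1: rhs = 8, matching y values: 10, 13 (2 points).
  x = 2: rhs = 5, matching y values: none (0 points).
  x = 3: rhs = 14, matching y values: none (0 points).
  x = 4: rhs = 18, matching y values: 8, 15 (2 points).
  x = 5: rhs = 0, matching y values: 0 (1 points).
  x = 6: rhs = 12, matching y values: 9, 14 (2 points).
  x = 7: rhs = 14, matching y values: none (0 points).
  x = 8: rhs = 12, matching y values: 9, 14 (2 points).
  x = 9: rhs = 12, matching y values: 9, 14 (2 points).
  x = 10: rhs = 20, matching y values: none (0 points).
  x = 11: rhs = 19, matching y values: none (0 points).
  x = 12: rhs = 15, matching y values: none (0 points).
  x = 13: rhs = 14, matching y values: none (0 points).
  x = 14: rhs = 22, matching y values: none (0 points).
  x = 15: rhs = 22, matching y values: none (0 points).
  x = 16: rhs = 20, matching y values: none (0 points).
  x = 17: rhs = 22, matching y values: none (0 points).
  x = 18: rhs = 11, matching y values: none (0 points).
  x = 19: rhs = 16, matching y values: 4, 19 (2 points).
  x = 20: rhs = 20, matching y values: none (0 points).
  x = 21: rhs = 6, matching y values: 11, 12 (2 points).
  x = 22: rhs = 3, matching y values: 7, 16 (2 points).
Total affine count: 17.
Full point count |E(F_23)| = 17 + 1 = 18.
Hasse bound: |18 − (23+1)| = |-6| = 6 ≤ 2√23 ≈ 9.5917 ✓.


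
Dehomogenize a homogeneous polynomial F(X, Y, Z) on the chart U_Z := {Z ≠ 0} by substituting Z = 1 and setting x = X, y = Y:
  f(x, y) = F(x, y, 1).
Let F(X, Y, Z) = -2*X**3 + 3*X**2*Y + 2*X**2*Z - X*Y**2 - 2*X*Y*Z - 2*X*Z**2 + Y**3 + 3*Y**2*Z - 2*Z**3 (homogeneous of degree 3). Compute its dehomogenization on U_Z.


f(x, y) = -2*x**3 + 3*x**2*y + 2*x**2 - x*y**2 - 2*x*y - 2*x + y**3 + 3*y**2 - 2

On U_Z we set Z = 1. Each monomial c·X^i·Y^j·Z^k in F becomes c·x^i·y^j·1^k = c·x^i·y^j.
Substituting Z = 1: F(X, Y, 1) = -2*x**3 + 3*x**2*y + 2*x**2 - x*y**2 - 2*x*y - 2*x + y**3 + 3*y**2 - 2.
Note: deg(f) ≤ deg(F) = 3; strict inequality happens when F is divisible by Z (lost terms).


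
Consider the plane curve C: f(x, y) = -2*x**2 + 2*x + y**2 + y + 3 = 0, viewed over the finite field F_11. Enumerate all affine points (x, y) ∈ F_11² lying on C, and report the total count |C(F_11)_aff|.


Affine F_11-points: {(0, 5), (1, 5), (2, 3), (2, 7), (3, 4), (3, 6), (6, 1), (6, 9), (9, 4), (9, 6), (10, 3), (10, 7)}; count = 12.

For each of the 121 pairs (x, y) ∈ F_11², evaluate f(x, y) mod 11. Record the zeros.
  x = 0: [0↦3, 1↦5, 2↦9, 3↦4, 4↦1, 5↦0, 6↦1, 7↦4, 8↦9, 9↦5, 10↦3]  zeros at y ∈ {5}
  x = 1: [0↦3, 1↦5, 2↦9, 3↦4, 4↦1, 5↦0, 6↦1, 7↦4, 8↦9, 9↦5, 10↦3]  zeros at y ∈ {5}
  x = 2: [0↦10, 1↦1, 2↦5, 3↦0, 4↦8, 5↦7, 6↦8, 7↦0, 8↦5, 9↦1, 10↦10]  zeros at y ∈ {3, 7}
  x = 3: [0↦2, 1↦4, 2↦8, 3↦3, 4↦0, 5↦10, 6↦0, 7↦3, 8↦8, 9↦4, 10↦2]  zeros at y ∈ {4, 6}
  x = 4: [0↦1, 1↦3, 2↦7, 3↦2, 4↦10, 5↦9, 6↦10, 7↦2, 8↦7, 9↦3, 10↦1]  zeros at y ∈ ∅
  x = 5: [0↦7, 1↦9, 2↦2, 3↦8, 4↦5, 5↦4, 6↦5, 7↦8, 8↦2, 9↦9, 10↦7]  zeros at y ∈ ∅
  x = 6: [0↦9, 1↦0, 2↦4, 3↦10, 4↦7, 5↦6, 6↦7, 7↦10, 8↦4, 9↦0, 10↦9]  zeros at y ∈ {1, 9}
  x = 7: [0↦7, 1↦9, 2↦2, 3↦8, 4↦5, 5↦4, 6↦5, 7↦8, 8↦2, 9↦9, 10↦7]  zeros at y ∈ ∅
  x = 8: [0↦1, 1↦3, 2↦7, 3↦2, 4↦10, 5↦9, 6↦10, 7↦2, 8↦7, 9↦3, 10↦1]  zeros at y ∈ ∅
  x = 9: [0↦2, 1↦4, 2↦8, 3↦3, 4↦0, 5↦10, 6↦0, 7↦3, 8↦8, 9↦4, 10↦2]  zeros at y ∈ {4, 6}
  x = 10: [0↦10, 1↦1, 2↦5, 3↦0, 4↦8, 5↦7, 6↦8, 7↦0, 8↦5, 9↦1, 10↦10]  zeros at y ∈ {3, 7}
Collecting zeros: affine points = {(0, 5), (1, 5), (2, 3), (2, 7), (3, 4), (3, 6), (6, 1), (6, 9), (9, 4), (9, 6), (10, 3), (10, 7)}.
Total count |C(F_11)_aff| = 12.


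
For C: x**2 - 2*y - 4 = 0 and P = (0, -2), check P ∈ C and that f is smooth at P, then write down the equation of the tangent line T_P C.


Tangent line at P: -2*y - 4 = 0.

Step 1: f(0, -2) = 0, so P lies on C.
Step 2: partial derivatives
  f_x(x, y) = 2*x, f_y(x, y) = -2.
  f_x(P) = 0, f_y(P) = -2 (gradient nonzero, so P is smooth).
Step 3: tangent line at P: 0·(x − 0) + -2·(y − -2) = 0.
Expanding: -2*y - 4 = 0.


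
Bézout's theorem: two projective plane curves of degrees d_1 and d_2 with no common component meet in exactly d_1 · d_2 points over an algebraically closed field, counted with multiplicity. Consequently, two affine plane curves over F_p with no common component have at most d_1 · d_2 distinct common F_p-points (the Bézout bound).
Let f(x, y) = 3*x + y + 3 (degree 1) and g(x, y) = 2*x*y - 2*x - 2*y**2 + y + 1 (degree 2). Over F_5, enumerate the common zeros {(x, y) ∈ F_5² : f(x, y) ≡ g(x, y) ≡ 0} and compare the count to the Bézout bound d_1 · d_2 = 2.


Common zeros: {(0, 2), (2, 1)}; count = 2; Bézout bound = 2.

deg(f) = 1, deg(g) = 2, so Bézout bound = 2.
Scan x ∈ F_5. For each x, list the y ∈ F_5 with f(x, y) ≡ 0 and those with g(x, y) ≡ 0 (mod 5); the common zeros in that column are the intersection.
  x = 0: f ≡ 0 at y ∈ {2}; g ≡ 0 at y ∈ {1, 2}; common: {2}.
  x = 1: f ≡ 0 at y ∈ {4}; g ≡ 0 at y ∈ {1, 3}; common: ∅.
  x = 2: f ≡ 0 at y ∈ {1}; g ≡ 0 at y ∈ {1, 4}; common: {1}.
  x = 3: f ≡ 0 at y ∈ {3}; g ≡ 0 at y ∈ {0, 1}; common: ∅.
  x = 4: f ≡ 0 at y ∈ {0}; g ≡ 0 at y ∈ {1}; common: ∅.
Collecting: common zeros = {(0, 2), (2, 1)}, so the count is 2.
Comparison with the Bézout bound: 2 ≤ 2 = deg(f)·deg(g), as expected for curves with no common component (the bound is attained).
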